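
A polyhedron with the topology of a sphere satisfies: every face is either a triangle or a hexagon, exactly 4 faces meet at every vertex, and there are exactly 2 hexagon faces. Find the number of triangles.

12

Let x be the number of triangles; then F = 2 + x.
Edge–face incidences: 2E = 6·2 + 3·x = 12 + 3x.
Every vertex has degree 4, so 4V = 2E.
Euler: V − E + F = 2 ⇒ (2E)/4 − E + (2 + x) = 2.
Multiply by 8: 2·(2E) − 4·(2E) + 8·(2 + x) = 16, i.e. 16 + 8x − 2·(12 + 3x) = 16.
Collecting terms: 2x − 8 = 16, so 2x = 24, so x = 12.
Then 2E = 12 + 3·12 = 48, so E = 24, V = 2E/4 = 12, F = 2 + 12 = 14.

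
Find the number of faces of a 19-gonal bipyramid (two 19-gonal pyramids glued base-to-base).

A bipyramid over an n-gon has 2n triangular faces and n + 2 vertices: V = 19 + 2 = 21, E = 3·19 = 57, F = 2·19 = 38.

38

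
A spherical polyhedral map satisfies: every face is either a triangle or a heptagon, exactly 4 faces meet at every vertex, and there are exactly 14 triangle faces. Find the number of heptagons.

Let x be the number of heptagons; then F = 14 + x.
Edge–face incidences: 2E = 3·14 + 7·x = 42 + 7x.
Every vertex has degree 4, so 4V = 2E.
Euler: V − E + F = 2 ⇒ (2E)/4 − E + (14 + x) = 2.
Multiply by 8: 2·(2E) − 4·(2E) + 8·(14 + x) = 16, i.e. 112 + 8x − 2·(42 + 7x) = 16.
Collecting terms: −6x + 28 = 16, so −6x = −12, so x = 2.
Then 2E = 42 + 7·2 = 56, so E = 28, V = 2E/4 = 14, F = 14 + 2 = 16.

2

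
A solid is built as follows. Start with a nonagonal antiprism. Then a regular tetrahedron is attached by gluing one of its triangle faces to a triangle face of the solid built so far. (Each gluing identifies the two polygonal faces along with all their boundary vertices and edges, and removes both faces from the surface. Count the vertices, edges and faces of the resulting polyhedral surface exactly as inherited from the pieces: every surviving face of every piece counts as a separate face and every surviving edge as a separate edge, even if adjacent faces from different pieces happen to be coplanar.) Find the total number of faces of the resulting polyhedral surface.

22

A nonagonal antiprism: V=18, E=36, F=20.
Attach a regular tetrahedron (V=4, E=6, F=4) along a 3-gon: merge 3 vertices and 3 edges, delete both glued faces → V=19, E=39, F=22.
Check: V − E + F = 19 − 39 + 22 = 2.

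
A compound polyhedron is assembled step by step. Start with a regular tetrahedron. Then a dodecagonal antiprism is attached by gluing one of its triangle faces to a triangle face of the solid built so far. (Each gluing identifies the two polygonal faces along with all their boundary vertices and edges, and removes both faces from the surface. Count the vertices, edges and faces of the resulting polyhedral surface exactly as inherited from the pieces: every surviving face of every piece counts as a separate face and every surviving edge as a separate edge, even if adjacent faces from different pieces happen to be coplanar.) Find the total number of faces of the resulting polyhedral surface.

28

A regular tetrahedron: V=4, E=6, F=4.
Attach a dodecagonal antiprism (V=24, E=48, F=26) along a 3-gon: merge 3 vertices and 3 edges, delete both glued faces → V=25, E=51, F=28.
Check: V − E + F = 25 − 51 + 28 = 2.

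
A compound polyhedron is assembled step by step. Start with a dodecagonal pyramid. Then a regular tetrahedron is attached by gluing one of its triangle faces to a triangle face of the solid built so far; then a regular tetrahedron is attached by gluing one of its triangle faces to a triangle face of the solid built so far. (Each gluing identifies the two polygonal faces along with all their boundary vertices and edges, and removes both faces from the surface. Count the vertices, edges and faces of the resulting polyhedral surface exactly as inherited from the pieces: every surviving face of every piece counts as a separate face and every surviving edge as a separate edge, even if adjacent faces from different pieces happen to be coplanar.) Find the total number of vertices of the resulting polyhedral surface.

15

A dodecagonal pyramid: V=13, E=24, F=13.
Attach a regular tetrahedron (V=4, E=6, F=4) along a 3-gon: merge 3 vertices and 3 edges, delete both glued faces → V=14, E=27, F=15.
Attach a regular tetrahedron (V=4, E=6, F=4) along a 3-gon: merge 3 vertices and 3 edges, delete both glued faces → V=15, E=30, F=17.
Check: V − E + F = 15 − 30 + 17 = 2.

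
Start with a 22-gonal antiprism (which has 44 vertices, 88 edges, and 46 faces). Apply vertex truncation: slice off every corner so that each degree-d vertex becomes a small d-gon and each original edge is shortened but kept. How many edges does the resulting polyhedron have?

264

Truncation replaces each original edge-end by a new vertex, so V′ = 2E = 176.
Each original edge survives, and each old vertex of degree d contributes d new edges; summing degrees gives Σd = 2E, so E′ = E + 2E = 3E = 264.
Each original face survives and each original vertex becomes one new face: F′ = F + V = 90.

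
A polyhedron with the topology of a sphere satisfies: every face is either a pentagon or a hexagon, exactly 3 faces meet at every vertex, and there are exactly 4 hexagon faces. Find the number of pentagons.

12

Let x be the number of pentagons; then F = 4 + x.
Edge–face incidences: 2E = 6·4 + 5·x = 24 + 5x.
Every vertex has degree 3, so 3V = 2E.
Euler: V − E + F = 2 ⇒ (2E)/3 − E + (4 + x) = 2.
Multiply by 6: 2·(2E) − 3·(2E) + 6·(4 + x) = 12, i.e. 24 + 6x − (24 + 5x) = 12.
Collecting terms: x = 12.
Then 2E = 24 + 5·12 = 84, so E = 42, V = 2E/3 = 28, F = 4 + 12 = 16.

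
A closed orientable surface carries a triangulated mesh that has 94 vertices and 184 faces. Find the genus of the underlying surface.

Every face is a triangle, so 2E = 3·184 = 552, giving E = 276.
χ = V − E + F = 94 − 276 + 184 = 2.
For a closed orientable surface χ = 2 − 2g, so g = (2 − (2))/2 = 0.

0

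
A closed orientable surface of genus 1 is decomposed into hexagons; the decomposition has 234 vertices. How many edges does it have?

χ = 2 − 2·1 = 0, and every face is a hexagon so 6F = 2E.
V − E + F = 0 with E = 6F/2 gives 234 − (6/2 − 1)·F = 0, so F = 117 and E = 351.

351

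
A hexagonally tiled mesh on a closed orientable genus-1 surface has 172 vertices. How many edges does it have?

258

χ = 2 − 2·1 = 0, and every face is a hexagon so 6F = 2E.
V − E + F = 0 with E = 6F/2 gives 172 − (6/2 − 1)·F = 0, so F = 86 and E = 258.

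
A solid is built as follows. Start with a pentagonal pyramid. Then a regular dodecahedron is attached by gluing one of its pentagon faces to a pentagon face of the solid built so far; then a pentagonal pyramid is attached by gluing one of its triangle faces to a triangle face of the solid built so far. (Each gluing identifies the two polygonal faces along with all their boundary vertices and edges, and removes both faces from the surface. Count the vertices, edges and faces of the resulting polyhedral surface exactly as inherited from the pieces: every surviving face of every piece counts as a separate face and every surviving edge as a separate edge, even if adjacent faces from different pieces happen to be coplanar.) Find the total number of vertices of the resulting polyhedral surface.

24

A pentagonal pyramid: V=6, E=10, F=6.
Attach a regular dodecahedron (V=20, E=30, F=12) along a 5-gon: merge 5 vertices and 5 edges, delete both glued faces → V=21, E=35, F=16.
Attach a pentagonal pyramid (V=6, E=10, F=6) along a 3-gon: merge 3 vertices and 3 edges, delete both glued faces → V=24, E=42, F=20.
Check: V − E + F = 24 − 42 + 20 = 2.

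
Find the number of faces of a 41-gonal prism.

43

A prism on an n-gon has two n-gon bases and n rectangular sides: V = 2·41 = 82, E = 3·41 = 123, F = 41 + 2 = 43.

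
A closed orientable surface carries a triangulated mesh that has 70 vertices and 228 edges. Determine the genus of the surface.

4

Every face is a triangle and each edge borders two faces, so 3F = 2·228, giving F = 152.
χ = V − E + F = 70 − 228 + 152 = -6.
For a closed orientable surface χ = 2 − 2g, so g = (2 − (-6))/2 = 4.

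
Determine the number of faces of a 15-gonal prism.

A prism on an n-gon has two n-gon bases and n rectangular sides: V = 2·15 = 30, E = 3·15 = 45, F = 15 + 2 = 17.

17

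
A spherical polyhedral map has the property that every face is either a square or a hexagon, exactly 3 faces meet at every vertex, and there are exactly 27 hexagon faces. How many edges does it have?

Let x be the number of squares; then F = 27 + x.
Edge–face incidences: 2E = 6·27 + 4·x = 162 + 4x.
Every vertex has degree 3, so 3V = 2E.
Euler: V − E + F = 2 ⇒ (2E)/3 − E + (27 + x) = 2.
Multiply by 6: 2·(2E) − 3·(2E) + 6·(27 + x) = 12, i.e. 162 + 6x − (162 + 4x) = 12.
Collecting terms: 2x = 12, so x = 6.
Then 2E = 162 + 4·6 = 186, so E = 93, V = 2E/3 = 62, F = 27 + 6 = 33.

93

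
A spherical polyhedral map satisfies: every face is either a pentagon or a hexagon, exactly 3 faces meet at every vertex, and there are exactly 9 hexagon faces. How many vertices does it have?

38

Let x be the number of pentagons; then F = 9 + x.
Edge–face incidences: 2E = 6·9 + 5·x = 54 + 5x.
Every vertex has degree 3, so 3V = 2E.
Euler: V − E + F = 2 ⇒ (2E)/3 − E + (9 + x) = 2.
Multiply by 6: 2·(2E) − 3·(2E) + 6·(9 + x) = 12, i.e. 54 + 6x − (54 + 5x) = 12.
Collecting terms: x = 12.
Then 2E = 54 + 5·12 = 114, so E = 57, V = 2E/3 = 38, F = 9 + 12 = 21.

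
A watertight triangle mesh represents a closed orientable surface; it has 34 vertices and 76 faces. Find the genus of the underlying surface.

Every face is a triangle, so 2E = 3·76 = 228, giving E = 114.
χ = V − E + F = 34 − 114 + 76 = -4.
For a closed orientable surface χ = 2 − 2g, so g = (2 − (-4))/2 = 3.

3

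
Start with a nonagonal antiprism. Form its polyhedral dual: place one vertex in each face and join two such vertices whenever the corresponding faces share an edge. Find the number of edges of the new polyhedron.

The base solid has V = 18, E = 36, F = 20.
The dual swaps V and F and preserves E: V′ = F = 20, E′ = E = 36, F′ = V = 18.

36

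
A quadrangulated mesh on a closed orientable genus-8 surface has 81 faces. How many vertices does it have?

67

χ = 2 − 2·8 = -14, and every face is a square so 4F = 2E.
E = 4·81/2 = 162. Then V = -14 + E − F = -14 + 162 − 81 = 67.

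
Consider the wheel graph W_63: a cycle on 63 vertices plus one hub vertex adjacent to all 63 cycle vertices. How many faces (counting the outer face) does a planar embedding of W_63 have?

W_63 has V = 63 + 1 = 64 vertices and E = 2·63 = 126 edges.
By Euler's formula F = 2 − V + E = 2 − 64 + 126 = 64.

64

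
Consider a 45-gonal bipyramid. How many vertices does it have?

47

A bipyramid over an n-gon has 2n triangular faces and n + 2 vertices: V = 45 + 2 = 47, E = 3·45 = 135, F = 2·45 = 90.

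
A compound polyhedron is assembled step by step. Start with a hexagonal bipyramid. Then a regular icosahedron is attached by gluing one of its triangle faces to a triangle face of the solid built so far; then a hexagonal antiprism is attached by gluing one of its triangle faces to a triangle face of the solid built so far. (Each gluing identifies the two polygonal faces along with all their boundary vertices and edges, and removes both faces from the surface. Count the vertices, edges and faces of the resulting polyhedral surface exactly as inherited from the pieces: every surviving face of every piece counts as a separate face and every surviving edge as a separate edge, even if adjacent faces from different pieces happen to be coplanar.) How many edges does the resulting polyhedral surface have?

A hexagonal bipyramid: V=8, E=18, F=12.
Attach a regular icosahedron (V=12, E=30, F=20) along a 3-gon: merge 3 vertices and 3 edges, delete both glued faces → V=17, E=45, F=30.
Attach a hexagonal antiprism (V=12, E=24, F=14) along a 3-gon: merge 3 vertices and 3 edges, delete both glued faces → V=26, E=66, F=42.
Check: V − E + F = 26 − 66 + 42 = 2.

66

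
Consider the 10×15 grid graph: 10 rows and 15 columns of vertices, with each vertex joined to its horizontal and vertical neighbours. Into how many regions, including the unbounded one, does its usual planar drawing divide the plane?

The grid has V = 10·15 = 150 vertices and E = 10·14 + 15·9 = 275 edges.
F = 2 − V + E = 2 − 150 + 275 = 127.

127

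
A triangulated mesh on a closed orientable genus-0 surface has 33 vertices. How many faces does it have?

χ = 2 − 2·0 = 2, and every face is a triangle so 3F = 2E.
V − E + F = 2 with E = 3F/2 gives 33 − (3/2 − 1)·F = 2, so F = 62 and E = 93.

62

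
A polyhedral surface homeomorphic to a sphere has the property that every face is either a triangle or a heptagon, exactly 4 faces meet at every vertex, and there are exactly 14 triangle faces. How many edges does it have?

Let x be the number of heptagons; then F = 14 + x.
Edge–face incidences: 2E = 3·14 + 7·x = 42 + 7x.
Every vertex has degree 4, so 4V = 2E.
Euler: V − E + F = 2 ⇒ (2E)/4 − E + (14 + x) = 2.
Multiply by 8: 2·(2E) − 4·(2E) + 8·(14 + x) = 16, i.e. 112 + 8x − 2·(42 + 7x) = 16.
Collecting terms: −6x + 28 = 16, so −6x = −12, so x = 2.
Then 2E = 42 + 7·2 = 56, so E = 28, V = 2E/4 = 14, F = 14 + 2 = 16.

28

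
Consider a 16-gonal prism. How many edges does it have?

A prism on an n-gon has two n-gon bases and n rectangular sides: V = 2·16 = 32, E = 3·16 = 48, F = 16 + 2 = 18.

48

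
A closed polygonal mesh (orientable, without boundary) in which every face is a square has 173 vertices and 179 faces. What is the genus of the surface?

Every face is a square, so 2E = 4·179 = 716, giving E = 358.
χ = V − E + F = 173 − 358 + 179 = -6.
For a closed orientable surface χ = 2 − 2g, so g = (2 − (-6))/2 = 4.

4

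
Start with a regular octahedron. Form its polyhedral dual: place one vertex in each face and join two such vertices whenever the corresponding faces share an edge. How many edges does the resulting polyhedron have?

The base solid has V = 6, E = 12, F = 8.
The dual swaps V and F and preserves E: V′ = F = 8, E′ = E = 12, F′ = V = 6.

12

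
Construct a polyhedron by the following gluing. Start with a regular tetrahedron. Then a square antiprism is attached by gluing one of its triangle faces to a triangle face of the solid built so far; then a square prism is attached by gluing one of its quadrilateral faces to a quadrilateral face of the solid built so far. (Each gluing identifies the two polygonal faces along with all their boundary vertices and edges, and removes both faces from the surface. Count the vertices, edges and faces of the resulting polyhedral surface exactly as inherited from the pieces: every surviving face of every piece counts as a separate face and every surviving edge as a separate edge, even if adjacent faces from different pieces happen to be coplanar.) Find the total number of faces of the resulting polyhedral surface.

16

A regular tetrahedron: V=4, E=6, F=4.
Attach a square antiprism (V=8, E=16, F=10) along a 3-gon: merge 3 vertices and 3 edges, delete both glued faces → V=9, E=19, F=12.
Attach a square prism (V=8, E=12, F=6) along a 4-gon: merge 4 vertices and 4 edges, delete both glued faces → V=13, E=27, F=16.
Check: V − E + F = 13 − 27 + 16 = 2.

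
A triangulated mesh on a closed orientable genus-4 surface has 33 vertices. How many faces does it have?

78

χ = 2 − 2·4 = -6, and every face is a triangle so 3F = 2E.
V − E + F = -6 with E = 3F/2 gives 33 − (3/2 − 1)·F = -6, so F = 78 and E = 117.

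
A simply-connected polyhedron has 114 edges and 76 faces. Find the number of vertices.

40

Here V − E + F = 2.
V = 2 + E − F = 2 + 114 − 76 = 40.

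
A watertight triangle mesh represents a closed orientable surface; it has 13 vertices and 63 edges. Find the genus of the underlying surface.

5

Every face is a triangle and each edge borders two faces, so 3F = 2·63, giving F = 42.
χ = V − E + F = 13 − 63 + 42 = -8.
For a closed orientable surface χ = 2 − 2g, so g = (2 − (-8))/2 = 5.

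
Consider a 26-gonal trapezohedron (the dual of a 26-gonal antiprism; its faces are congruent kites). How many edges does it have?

104

The n-trapezohedron (dual of the n-antiprism) has V = 2·26 + 2 = 54, E = 4·26 = 104, F = 2·26 = 52.
Check: V − E + F = 54 − 104 + 52 = 2.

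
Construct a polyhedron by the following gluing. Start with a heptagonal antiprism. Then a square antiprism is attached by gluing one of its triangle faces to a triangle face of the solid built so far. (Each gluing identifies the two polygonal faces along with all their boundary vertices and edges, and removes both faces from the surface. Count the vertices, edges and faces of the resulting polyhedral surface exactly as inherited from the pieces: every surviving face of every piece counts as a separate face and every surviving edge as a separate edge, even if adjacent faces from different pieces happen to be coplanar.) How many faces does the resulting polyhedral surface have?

A heptagonal antiprism: V=14, E=28, F=16.
Attach a square antiprism (V=8, E=16, F=10) along a 3-gon: merge 3 vertices and 3 edges, delete both glued faces → V=19, E=41, F=24.
Check: V − E + F = 19 − 41 + 24 = 2.

24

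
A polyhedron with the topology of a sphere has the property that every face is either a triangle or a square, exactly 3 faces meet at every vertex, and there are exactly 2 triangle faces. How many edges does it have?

Let x be the number of squares; then F = 2 + x.
Edge–face incidences: 2E = 3·2 + 4·x = 6 + 4x.
Every vertex has degree 3, so 3V = 2E.
Euler: V − E + F = 2 ⇒ (2E)/3 − E + (2 + x) = 2.
Multiply by 6: 2·(2E) − 3·(2E) + 6·(2 + x) = 12, i.e. 12 + 6x − (6 + 4x) = 12.
Collecting terms: 2x + 6 = 12, so 2x = 6, so x = 3.
Then 2E = 6 + 4·3 = 18, so E = 9, V = 2E/3 = 6, F = 2 + 3 = 5.

9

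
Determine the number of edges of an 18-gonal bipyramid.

A bipyramid over an n-gon has 2n triangular faces and n + 2 vertices: V = 18 + 2 = 20, E = 3·18 = 54, F = 2·18 = 36.

54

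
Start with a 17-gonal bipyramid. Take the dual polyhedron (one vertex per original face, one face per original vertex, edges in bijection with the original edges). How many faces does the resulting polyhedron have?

The base solid has V = 19, E = 51, F = 34.
The dual swaps V and F and preserves E: V′ = F = 34, E′ = E = 51, F′ = V = 19.

19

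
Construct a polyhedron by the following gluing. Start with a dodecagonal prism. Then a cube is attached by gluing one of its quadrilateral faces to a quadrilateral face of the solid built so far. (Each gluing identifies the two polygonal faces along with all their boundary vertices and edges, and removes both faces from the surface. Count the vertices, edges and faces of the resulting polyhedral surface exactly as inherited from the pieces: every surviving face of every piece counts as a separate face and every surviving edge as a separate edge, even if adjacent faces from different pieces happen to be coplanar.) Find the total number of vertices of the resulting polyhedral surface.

A dodecagonal prism: V=24, E=36, F=14.
Attach a cube (V=8, E=12, F=6) along a 4-gon: merge 4 vertices and 4 edges, delete both glued faces → V=28, E=44, F=18.
Check: V − E + F = 28 − 44 + 18 = 2.

28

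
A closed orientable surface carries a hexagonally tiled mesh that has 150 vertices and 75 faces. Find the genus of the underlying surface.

Every face is a hexagon, so 2E = 6·75 = 450, giving E = 225.
χ = V − E + F = 150 − 225 + 75 = 0.
For a closed orientable surface χ = 2 − 2g, so g = (2 − (0))/2 = 1.

1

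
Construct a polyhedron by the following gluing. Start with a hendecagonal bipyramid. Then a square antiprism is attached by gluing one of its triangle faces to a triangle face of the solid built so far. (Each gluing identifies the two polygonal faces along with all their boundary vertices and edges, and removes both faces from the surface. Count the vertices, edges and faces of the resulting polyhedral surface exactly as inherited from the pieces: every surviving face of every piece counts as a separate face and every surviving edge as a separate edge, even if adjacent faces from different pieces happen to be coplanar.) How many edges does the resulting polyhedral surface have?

A hendecagonal bipyramid: V=13, E=33, F=22.
Attach a square antiprism (V=8, E=16, F=10) along a 3-gon: merge 3 vertices and 3 edges, delete both glued faces → V=18, E=46, F=30.
Check: V − E + F = 18 − 46 + 30 = 2.

46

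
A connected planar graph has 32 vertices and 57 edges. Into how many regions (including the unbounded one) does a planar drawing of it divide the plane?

27

Euler's formula for a connected plane graph: V − E + F = 2, so F = 2 − 32 + 57 = 27.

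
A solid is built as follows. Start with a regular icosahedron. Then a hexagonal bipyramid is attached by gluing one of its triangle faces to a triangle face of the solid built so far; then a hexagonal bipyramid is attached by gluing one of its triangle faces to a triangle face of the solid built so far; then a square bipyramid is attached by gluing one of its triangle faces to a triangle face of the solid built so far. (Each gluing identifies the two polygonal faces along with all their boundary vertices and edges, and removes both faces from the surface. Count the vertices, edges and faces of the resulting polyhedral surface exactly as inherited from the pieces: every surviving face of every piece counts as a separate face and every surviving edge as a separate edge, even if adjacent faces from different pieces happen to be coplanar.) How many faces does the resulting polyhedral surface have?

A regular icosahedron: V=12, E=30, F=20.
Attach a hexagonal bipyramid (V=8, E=18, F=12) along a 3-gon: merge 3 vertices and 3 edges, delete both glued faces → V=17, E=45, F=30.
Attach a hexagonal bipyramid (V=8, E=18, F=12) along a 3-gon: merge 3 vertices and 3 edges, delete both glued faces → V=22, E=60, F=40.
Attach a square bipyramid (V=6, E=12, F=8) along a 3-gon: merge 3 vertices and 3 edges, delete both glued faces → V=25, E=69, F=46.
Check: V − E + F = 25 − 69 + 46 = 2.

46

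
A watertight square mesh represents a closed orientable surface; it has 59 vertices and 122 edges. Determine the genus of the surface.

2

Every face is a square and each edge borders two faces, so 4F = 2·122, giving F = 61.
χ = V − E + F = 59 − 122 + 61 = -2.
For a closed orientable surface χ = 2 − 2g, so g = (2 − (-2))/2 = 2.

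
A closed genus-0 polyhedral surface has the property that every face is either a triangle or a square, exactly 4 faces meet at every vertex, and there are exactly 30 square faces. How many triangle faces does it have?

Let x be the number of triangles; then F = 30 + x.
Edge–face incidences: 2E = 4·30 + 3·x = 120 + 3x.
Every vertex has degree 4, so 4V = 2E.
Euler: V − E + F = 2 ⇒ (2E)/4 − E + (30 + x) = 2.
Multiply by 8: 2·(2E) − 4·(2E) + 8·(30 + x) = 16, i.e. 240 + 8x − 2·(120 + 3x) = 16.
Collecting terms: 2x = 16, so x = 8.
Then 2E = 120 + 3·8 = 144, so E = 72, V = 2E/4 = 36, F = 30 + 8 = 38.

8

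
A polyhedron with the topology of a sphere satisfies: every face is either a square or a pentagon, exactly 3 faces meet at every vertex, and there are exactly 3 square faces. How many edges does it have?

Let x be the number of pentagons; then F = 3 + x.
Edge–face incidences: 2E = 4·3 + 5·x = 12 + 5x.
Every vertex has degree 3, so 3V = 2E.
Euler: V − E + F = 2 ⇒ (2E)/3 − E + (3 + x) = 2.
Multiply by 6: 2·(2E) − 3·(2E) + 6·(3 + x) = 12, i.e. 18 + 6x − (12 + 5x) = 12.
Collecting terms: x + 6 = 12, so x = 6.
Then 2E = 12 + 5·6 = 42, so E = 21, V = 2E/3 = 14, F = 3 + 6 = 9.

21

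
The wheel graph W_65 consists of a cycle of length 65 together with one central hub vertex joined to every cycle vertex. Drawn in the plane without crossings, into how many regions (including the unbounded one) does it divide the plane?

66

W_65 has V = 65 + 1 = 66 vertices and E = 2·65 = 130 edges.
By Euler's formula F = 2 − V + E = 2 − 66 + 130 = 66.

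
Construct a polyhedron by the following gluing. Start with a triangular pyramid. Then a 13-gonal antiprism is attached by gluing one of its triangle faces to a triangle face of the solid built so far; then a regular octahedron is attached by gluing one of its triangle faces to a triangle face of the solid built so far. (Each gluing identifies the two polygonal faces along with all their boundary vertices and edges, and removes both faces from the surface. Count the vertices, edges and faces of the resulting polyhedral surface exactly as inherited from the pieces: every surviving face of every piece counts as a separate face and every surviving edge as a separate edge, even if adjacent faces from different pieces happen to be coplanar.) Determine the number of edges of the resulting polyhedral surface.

64

A triangular pyramid: V=4, E=6, F=4.
Attach a 13-gonal antiprism (V=26, E=52, F=28) along a 3-gon: merge 3 vertices and 3 edges, delete both glued faces → V=27, E=55, F=30.
Attach a regular octahedron (V=6, E=12, F=8) along a 3-gon: merge 3 vertices and 3 edges, delete both glued faces → V=30, E=64, F=36.
Check: V − E + F = 30 − 64 + 36 = 2.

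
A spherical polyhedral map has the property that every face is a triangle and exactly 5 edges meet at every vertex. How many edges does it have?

Each face has 3 edges and each edge borders two faces, so 2E = 3F.
Each vertex has degree 5, so 5V = 2E and hence V = 3F/5.
Euler: V − E + F = 2 ⇒ (3F/5) − (3F/2) + F = 2.
Multiply by 10: (6 − 15 + 10)F = 20, i.e. 1F = 20.
So F = 20, E = 3·20/2 = 30, V = 3·20/5 = 12.

30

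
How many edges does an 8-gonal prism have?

24

A prism on an n-gon has two n-gon bases and n rectangular sides: V = 2·8 = 16, E = 3·8 = 24, F = 8 + 2 = 10.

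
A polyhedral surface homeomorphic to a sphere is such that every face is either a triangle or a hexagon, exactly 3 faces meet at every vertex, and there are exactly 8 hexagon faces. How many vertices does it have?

Let x be the number of triangles; then F = 8 + x.
Edge–face incidences: 2E = 6·8 + 3·x = 48 + 3x.
Every vertex has degree 3, so 3V = 2E.
Euler: V − E + F = 2 ⇒ (2E)/3 − E + (8 + x) = 2.
Multiply by 6: 2·(2E) − 3·(2E) + 6·(8 + x) = 12, i.e. 48 + 6x − (48 + 3x) = 12.
Collecting terms: 3x = 12, so x = 4.
Then 2E = 48 + 3·4 = 60, so E = 30, V = 2E/3 = 20, F = 8 + 4 = 12.

20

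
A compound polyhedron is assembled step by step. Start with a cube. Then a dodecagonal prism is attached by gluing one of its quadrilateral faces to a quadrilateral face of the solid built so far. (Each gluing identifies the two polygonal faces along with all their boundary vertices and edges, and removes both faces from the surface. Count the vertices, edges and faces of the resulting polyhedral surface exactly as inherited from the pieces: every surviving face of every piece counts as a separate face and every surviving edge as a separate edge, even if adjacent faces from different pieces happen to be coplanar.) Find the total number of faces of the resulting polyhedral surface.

A cube: V=8, E=12, F=6.
Attach a dodecagonal prism (V=24, E=36, F=14) along a 4-gon: merge 4 vertices and 4 edges, delete both glued faces → V=28, E=44, F=18.
Check: V − E + F = 28 − 44 + 18 = 2.

18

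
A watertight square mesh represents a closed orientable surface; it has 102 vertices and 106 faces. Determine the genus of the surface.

Every face is a square, so 2E = 4·106 = 424, giving E = 212.
χ = V − E + F = 102 − 212 + 106 = -4.
For a closed orientable surface χ = 2 − 2g, so g = (2 − (-4))/2 = 3.

3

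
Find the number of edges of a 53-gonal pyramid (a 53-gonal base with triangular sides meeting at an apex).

106

A pyramid on an n-gon base has one n-gon and n triangles: V = 53 + 1 = 54, E = 2·53 = 106, F = 53 + 1 = 54.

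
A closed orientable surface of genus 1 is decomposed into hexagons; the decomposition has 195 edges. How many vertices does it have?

130

χ = 2 − 2·1 = 0, and every face is a hexagon so 6F = 2E.
F = 2E/6 = 65. Then V = 0 + E − F = 0 + 195 − 65 = 130.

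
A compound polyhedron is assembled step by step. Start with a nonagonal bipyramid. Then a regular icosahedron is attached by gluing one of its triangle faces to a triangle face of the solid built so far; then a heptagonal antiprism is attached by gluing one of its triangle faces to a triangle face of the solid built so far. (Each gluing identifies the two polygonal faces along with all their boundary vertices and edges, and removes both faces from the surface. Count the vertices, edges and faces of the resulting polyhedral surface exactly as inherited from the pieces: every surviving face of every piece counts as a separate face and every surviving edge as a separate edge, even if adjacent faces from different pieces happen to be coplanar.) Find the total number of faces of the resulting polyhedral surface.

50

A nonagonal bipyramid: V=11, E=27, F=18.
Attach a regular icosahedron (V=12, E=30, F=20) along a 3-gon: merge 3 vertices and 3 edges, delete both glued faces → V=20, E=54, F=36.
Attach a heptagonal antiprism (V=14, E=28, F=16) along a 3-gon: merge 3 vertices and 3 edges, delete both glued faces → V=31, E=79, F=50.
Check: V − E + F = 31 − 79 + 50 = 2.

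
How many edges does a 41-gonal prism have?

123

A prism on an n-gon has two n-gon bases and n rectangular sides: V = 2·41 = 82, E = 3·41 = 123, F = 41 + 2 = 43.
Check: V − E + F = 82 − 123 + 43 = 2.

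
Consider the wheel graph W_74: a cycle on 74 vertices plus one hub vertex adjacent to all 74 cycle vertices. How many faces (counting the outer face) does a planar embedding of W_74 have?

75

W_74 has V = 74 + 1 = 75 vertices and E = 2·74 = 148 edges.
By Euler's formula F = 2 − V + E = 2 − 75 + 148 = 75.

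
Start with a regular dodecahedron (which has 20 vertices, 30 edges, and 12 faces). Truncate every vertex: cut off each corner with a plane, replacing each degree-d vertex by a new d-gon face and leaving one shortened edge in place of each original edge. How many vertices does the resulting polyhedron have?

60

Truncation replaces each original edge-end by a new vertex, so V′ = 2E = 60.
Each original edge survives, and each old vertex of degree d contributes d new edges; summing degrees gives Σd = 2E, so E′ = E + 2E = 3E = 90.
Each original face survives and each original vertex becomes one new face: F′ = F + V = 32.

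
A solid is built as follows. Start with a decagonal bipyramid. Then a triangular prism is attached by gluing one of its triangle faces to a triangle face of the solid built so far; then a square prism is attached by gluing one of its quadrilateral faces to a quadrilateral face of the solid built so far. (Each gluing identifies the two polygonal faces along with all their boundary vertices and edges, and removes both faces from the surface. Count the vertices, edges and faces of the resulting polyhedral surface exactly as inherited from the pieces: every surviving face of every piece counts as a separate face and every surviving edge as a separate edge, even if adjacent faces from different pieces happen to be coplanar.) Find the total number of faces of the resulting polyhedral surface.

A decagonal bipyramid: V=12, E=30, F=20.
Attach a triangular prism (V=6, E=9, F=5) along a 3-gon: merge 3 vertices and 3 edges, delete both glued faces → V=15, E=36, F=23.
Attach a square prism (V=8, E=12, F=6) along a 4-gon: merge 4 vertices and 4 edges, delete both glued faces → V=19, E=44, F=27.
Check: V − E + F = 19 − 44 + 27 = 2.

27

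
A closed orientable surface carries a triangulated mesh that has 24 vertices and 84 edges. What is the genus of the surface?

Every face is a triangle and each edge borders two faces, so 3F = 2·84, giving F = 56.
χ = V − E + F = 24 − 84 + 56 = -4.
For a closed orientable surface χ = 2 − 2g, so g = (2 − (-4))/2 = 3.

3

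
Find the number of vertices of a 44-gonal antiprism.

88

An antiprism on an n-gon has two n-gon caps and 2n triangles: V = 2·44 = 88, E = 4·44 = 176, F = 2·44 + 2 = 90.
Check: V − E + F = 88 − 176 + 90 = 2.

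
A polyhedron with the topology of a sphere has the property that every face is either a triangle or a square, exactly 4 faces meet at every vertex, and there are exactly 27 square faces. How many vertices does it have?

Let x be the number of triangles; then F = 27 + x.
Edge–face incidences: 2E = 4·27 + 3·x = 108 + 3x.
Every vertex has degree 4, so 4V = 2E.
Euler: V − E + F = 2 ⇒ (2E)/4 − E + (27 + x) = 2.
Multiply by 8: 2·(2E) − 4·(2E) + 8·(27 + x) = 16, i.e. 216 + 8x − 2·(108 + 3x) = 16.
Collecting terms: 2x = 16, so x = 8.
Then 2E = 108 + 3·8 = 132, so E = 66, V = 2E/4 = 33, F = 27 + 8 = 35.

33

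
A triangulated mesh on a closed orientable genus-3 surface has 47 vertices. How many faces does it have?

102

χ = 2 − 2·3 = -4, and every face is a triangle so 3F = 2E.
V − E + F = -4 with E = 3F/2 gives 47 − (3/2 − 1)·F = -4, so F = 102 and E = 153.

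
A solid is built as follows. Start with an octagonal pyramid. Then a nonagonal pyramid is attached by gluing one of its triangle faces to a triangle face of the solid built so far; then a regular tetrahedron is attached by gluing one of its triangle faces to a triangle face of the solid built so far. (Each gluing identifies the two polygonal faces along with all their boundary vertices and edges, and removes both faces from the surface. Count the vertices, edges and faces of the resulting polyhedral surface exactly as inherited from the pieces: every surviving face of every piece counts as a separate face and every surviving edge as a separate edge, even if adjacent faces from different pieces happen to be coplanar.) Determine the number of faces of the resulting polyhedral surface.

19

An octagonal pyramid: V=9, E=16, F=9.
Attach a nonagonal pyramid (V=10, E=18, F=10) along a 3-gon: merge 3 vertices and 3 edges, delete both glued faces → V=16, E=31, F=17.
Attach a regular tetrahedron (V=4, E=6, F=4) along a 3-gon: merge 3 vertices and 3 edges, delete both glued faces → V=17, E=34, F=19.
Check: V − E + F = 17 − 34 + 19 = 2.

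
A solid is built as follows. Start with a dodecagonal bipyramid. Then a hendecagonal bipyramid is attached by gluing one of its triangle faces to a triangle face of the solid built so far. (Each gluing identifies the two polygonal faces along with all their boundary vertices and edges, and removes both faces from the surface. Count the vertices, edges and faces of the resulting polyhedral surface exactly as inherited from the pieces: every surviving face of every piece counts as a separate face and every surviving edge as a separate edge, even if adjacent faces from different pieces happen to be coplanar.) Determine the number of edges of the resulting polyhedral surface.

A dodecagonal bipyramid: V=14, E=36, F=24.
Attach a hendecagonal bipyramid (V=13, E=33, F=22) along a 3-gon: merge 3 vertices and 3 edges, delete both glued faces → V=24, E=66, F=44.
Check: V − E + F = 24 − 66 + 44 = 2.

66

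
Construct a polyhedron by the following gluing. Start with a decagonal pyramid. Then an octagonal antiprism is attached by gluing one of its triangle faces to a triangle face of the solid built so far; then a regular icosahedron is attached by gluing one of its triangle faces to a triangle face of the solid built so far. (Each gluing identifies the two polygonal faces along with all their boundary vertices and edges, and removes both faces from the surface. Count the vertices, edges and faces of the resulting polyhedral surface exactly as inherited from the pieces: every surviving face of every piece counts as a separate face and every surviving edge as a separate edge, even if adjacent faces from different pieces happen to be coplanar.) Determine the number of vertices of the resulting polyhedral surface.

33

A decagonal pyramid: V=11, E=20, F=11.
Attach an octagonal antiprism (V=16, E=32, F=18) along a 3-gon: merge 3 vertices and 3 edges, delete both glued faces → V=24, E=49, F=27.
Attach a regular icosahedron (V=12, E=30, F=20) along a 3-gon: merge 3 vertices and 3 edges, delete both glued faces → V=33, E=76, F=45.
Check: V − E + F = 33 − 76 + 45 = 2.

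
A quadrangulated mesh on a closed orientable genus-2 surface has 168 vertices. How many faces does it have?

170

χ = 2 − 2·2 = -2, and every face is a square so 4F = 2E.
V − E + F = -2 with E = 4F/2 gives 168 − (4/2 − 1)·F = -2, so F = 170 and E = 340.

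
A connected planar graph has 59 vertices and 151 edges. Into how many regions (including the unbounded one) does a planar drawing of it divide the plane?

94

Euler's formula for a connected plane graph: V − E + F = 2, so F = 2 − 59 + 151 = 94.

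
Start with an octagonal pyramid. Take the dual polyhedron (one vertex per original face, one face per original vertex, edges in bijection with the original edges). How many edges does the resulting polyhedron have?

16

The base solid has V = 9, E = 16, F = 9.
The dual swaps V and F and preserves E: V′ = F = 9, E′ = E = 16, F′ = V = 9.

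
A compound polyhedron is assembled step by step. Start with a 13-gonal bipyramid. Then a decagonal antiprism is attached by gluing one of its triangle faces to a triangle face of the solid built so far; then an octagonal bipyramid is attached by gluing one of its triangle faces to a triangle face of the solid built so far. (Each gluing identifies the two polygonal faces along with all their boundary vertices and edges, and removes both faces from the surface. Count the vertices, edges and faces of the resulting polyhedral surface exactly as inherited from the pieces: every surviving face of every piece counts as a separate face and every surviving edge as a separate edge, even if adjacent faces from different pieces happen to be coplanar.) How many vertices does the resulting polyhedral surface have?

39

A 13-gonal bipyramid: V=15, E=39, F=26.
Attach a decagonal antiprism (V=20, E=40, F=22) along a 3-gon: merge 3 vertices and 3 edges, delete both glued faces → V=32, E=76, F=46.
Attach an octagonal bipyramid (V=10, E=24, F=16) along a 3-gon: merge 3 vertices and 3 edges, delete both glued faces → V=39, E=97, F=60.
Check: V − E + F = 39 − 97 + 60 = 2.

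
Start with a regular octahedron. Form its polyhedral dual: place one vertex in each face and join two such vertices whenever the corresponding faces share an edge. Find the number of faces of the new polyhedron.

The base solid has V = 6, E = 12, F = 8.
The dual swaps V and F and preserves E: V′ = F = 8, E′ = E = 12, F′ = V = 6.

6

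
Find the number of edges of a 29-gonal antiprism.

An antiprism on an n-gon has two n-gon caps and 2n triangles: V = 2·29 = 58, E = 4·29 = 116, F = 2·29 + 2 = 60.

116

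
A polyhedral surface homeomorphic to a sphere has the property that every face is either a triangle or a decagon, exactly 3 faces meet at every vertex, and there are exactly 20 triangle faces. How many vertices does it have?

Let x be the number of decagons; then F = 20 + x.
Edge–face incidences: 2E = 3·20 + 10·x = 60 + 10x.
Every vertex has degree 3, so 3V = 2E.
Euler: V − E + F = 2 ⇒ (2E)/3 − E + (20 + x) = 2.
Multiply by 6: 2·(2E) − 3·(2E) + 6·(20 + x) = 12, i.e. 120 + 6x − (60 + 10x) = 12.
Collecting terms: −4x + 60 = 12, so −4x = −48, so x = 12.
Then 2E = 60 + 10·12 = 180, so E = 90, V = 2E/3 = 60, F = 20 + 12 = 32.

60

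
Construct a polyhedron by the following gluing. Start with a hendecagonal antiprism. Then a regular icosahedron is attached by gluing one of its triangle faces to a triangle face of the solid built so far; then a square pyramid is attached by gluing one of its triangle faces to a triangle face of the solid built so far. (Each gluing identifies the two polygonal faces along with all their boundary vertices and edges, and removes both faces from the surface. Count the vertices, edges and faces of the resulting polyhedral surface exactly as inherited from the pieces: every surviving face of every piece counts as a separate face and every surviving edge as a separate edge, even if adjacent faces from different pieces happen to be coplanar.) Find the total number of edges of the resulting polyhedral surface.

A hendecagonal antiprism: V=22, E=44, F=24.
Attach a regular icosahedron (V=12, E=30, F=20) along a 3-gon: merge 3 vertices and 3 edges, delete both glued faces → V=31, E=71, F=42.
Attach a square pyramid (V=5, E=8, F=5) along a 3-gon: merge 3 vertices and 3 edges, delete both glued faces → V=33, E=76, F=45.
Check: V − E + F = 33 − 76 + 45 = 2.

76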